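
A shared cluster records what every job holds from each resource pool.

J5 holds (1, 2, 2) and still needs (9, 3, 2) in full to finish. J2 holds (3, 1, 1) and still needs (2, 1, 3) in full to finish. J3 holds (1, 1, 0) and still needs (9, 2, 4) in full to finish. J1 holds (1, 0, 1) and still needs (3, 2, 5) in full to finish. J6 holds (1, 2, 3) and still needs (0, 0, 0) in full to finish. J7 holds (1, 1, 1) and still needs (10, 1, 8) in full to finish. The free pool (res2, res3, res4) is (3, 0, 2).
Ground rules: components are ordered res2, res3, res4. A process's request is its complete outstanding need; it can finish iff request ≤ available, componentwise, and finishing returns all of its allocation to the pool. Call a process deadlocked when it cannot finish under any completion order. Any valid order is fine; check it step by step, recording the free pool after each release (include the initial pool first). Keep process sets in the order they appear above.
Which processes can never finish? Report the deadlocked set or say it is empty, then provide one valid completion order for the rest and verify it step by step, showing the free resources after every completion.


The deadlocked set is J5, J3 and J7.
Key observation: J6, J2, J1 can finish, but then (8, 3, 7) is all there is, and the blocked group's res2 demands exceed it.
The rest can finish in the order J6, J2, J1. Check, step by step:
  pool = (3, 0, 2)
  J6: need (0, 0, 0) fits (3, 0, 2); releases (1, 2, 3), pool now (4, 2, 5)
  J2: need (2, 1, 3) fits (4, 2, 5); releases (3, 1, 1), pool now (7, 3, 6)
  J1: need (3, 2, 5) fits (7, 3, 6); releases (1, 0, 1), pool now (8, 3, 7)
The stuck group stays short no matter what:
  J5 still needs (9, 3, 2) but only (8, 3, 7) is free — short on res2
  J3 still needs (9, 2, 4) but only (8, 3, 7) is free — short on res2
  J7 still needs (10, 1, 8) but only (8, 3, 7) is free — short on res2 and res4


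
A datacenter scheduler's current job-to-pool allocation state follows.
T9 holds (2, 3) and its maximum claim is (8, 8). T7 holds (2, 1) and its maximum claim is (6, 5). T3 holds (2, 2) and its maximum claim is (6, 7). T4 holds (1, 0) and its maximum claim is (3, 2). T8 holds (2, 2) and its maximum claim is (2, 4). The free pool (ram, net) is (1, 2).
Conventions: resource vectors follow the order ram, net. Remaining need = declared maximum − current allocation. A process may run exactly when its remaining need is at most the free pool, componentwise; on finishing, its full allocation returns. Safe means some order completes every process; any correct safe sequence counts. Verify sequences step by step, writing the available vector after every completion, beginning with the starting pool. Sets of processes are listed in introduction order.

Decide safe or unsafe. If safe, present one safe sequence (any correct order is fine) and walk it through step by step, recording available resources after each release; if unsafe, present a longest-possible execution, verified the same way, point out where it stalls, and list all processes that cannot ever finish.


SAFE, for example via the order T8, T4, T7, T3, T9.
Key observation: T8 marks the first exact bind of the order: its need (0, 2) fits the free (1, 2) with zero slack on a requested resource.
Verifying each step:
  pool = (1, 2)
  T8: need (0, 2) fits (1, 2); releases (2, 2), pool now (3, 4)
  T4: need (2, 2) fits (3, 4); releases (1, 0), pool now (4, 4)
  T7: need (4, 4) fits (4, 4); releases (2, 1), pool now (6, 5)
  T3: need (4, 5) fits (6, 5); releases (2, 2), pool now (8, 7)
  T9: need (6, 5) fits (8, 7); releases (2, 3), pool now (10, 10)


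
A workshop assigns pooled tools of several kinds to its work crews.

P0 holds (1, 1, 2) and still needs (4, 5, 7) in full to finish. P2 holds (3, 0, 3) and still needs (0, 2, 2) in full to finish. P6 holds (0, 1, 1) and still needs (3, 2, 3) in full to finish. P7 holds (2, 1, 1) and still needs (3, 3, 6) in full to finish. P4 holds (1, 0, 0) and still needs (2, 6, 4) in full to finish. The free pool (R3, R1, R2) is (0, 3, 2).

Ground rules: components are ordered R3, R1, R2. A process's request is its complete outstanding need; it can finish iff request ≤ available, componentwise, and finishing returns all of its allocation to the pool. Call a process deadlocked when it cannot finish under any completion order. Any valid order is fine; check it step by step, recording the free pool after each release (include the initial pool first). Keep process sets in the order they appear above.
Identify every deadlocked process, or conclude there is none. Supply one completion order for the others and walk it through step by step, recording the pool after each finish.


The deadlocked set is empty.
Key observation: starting with P2, each completion frees enough for the next — no one is permanently blocked.
The rest can finish in the order P2, P6, P7, P0, P4. Step-by-step check:
  pool = (0, 3, 2)
  run P2 (needs (0, 2, 2), free (0, 3, 2)); after release of (3, 0, 3) the pool is (3, 3, 5)
  run P6 (needs (3, 2, 3), free (3, 3, 5)); after release of (0, 1, 1) the pool is (3, 4, 6)
  run P7 (needs (3, 3, 6), free (3, 4, 6)); after release of (2, 1, 1) the pool is (5, 5, 7)
  run P0 (needs (4, 5, 7), free (5, 5, 7)); after release of (1, 1, 2) the pool is (6, 6, 9)
  run P4 (needs (2, 6, 4), free (6, 6, 9)); after release of (1, 0, 0) the pool is (7, 6, 9)


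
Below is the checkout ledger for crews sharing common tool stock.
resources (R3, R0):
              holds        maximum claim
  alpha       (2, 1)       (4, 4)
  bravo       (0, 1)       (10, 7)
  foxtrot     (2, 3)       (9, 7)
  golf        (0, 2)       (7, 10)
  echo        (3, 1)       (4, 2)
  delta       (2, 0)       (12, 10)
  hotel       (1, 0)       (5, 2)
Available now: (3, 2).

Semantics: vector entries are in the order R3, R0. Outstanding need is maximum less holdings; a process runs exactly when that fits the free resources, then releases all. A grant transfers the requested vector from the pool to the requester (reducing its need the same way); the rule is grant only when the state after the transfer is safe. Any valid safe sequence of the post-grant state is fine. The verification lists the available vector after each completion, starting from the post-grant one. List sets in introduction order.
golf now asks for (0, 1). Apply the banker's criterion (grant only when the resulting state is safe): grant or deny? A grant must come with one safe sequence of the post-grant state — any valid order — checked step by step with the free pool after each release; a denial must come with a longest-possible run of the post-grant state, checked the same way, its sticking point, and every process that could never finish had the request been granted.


DENY — the pretend-granted state is unsafe.
Key observation: once echo, hotel finish, the pool peaks at (7, 2) — and every remaining process still needs more R0 than that.
On the post-grant state, echo, hotel is a maximal run — nothing extends it. Verifying each step:
  pool = (3, 1)
  run echo (needs (1, 1), free (3, 1)); after release of (3, 1) the pool is (6, 2)
  run hotel (needs (4, 2), free (6, 2)); after release of (1, 0) the pool is (7, 2)
  blocked: alpha wants (2, 3), pool (7, 2) — not enough R0
  blocked: bravo wants (10, 6), pool (7, 2) — not enough R3 and R0
  blocked: foxtrot wants (7, 4), pool (7, 2) — not enough R0
  blocked: golf wants (7, 7), pool (7, 2) — not enough R0
  blocked: delta wants (10, 10), pool (7, 2) — not enough R3 and R0
Had the request been granted, alpha, bravo, foxtrot, golf and delta could never finish.


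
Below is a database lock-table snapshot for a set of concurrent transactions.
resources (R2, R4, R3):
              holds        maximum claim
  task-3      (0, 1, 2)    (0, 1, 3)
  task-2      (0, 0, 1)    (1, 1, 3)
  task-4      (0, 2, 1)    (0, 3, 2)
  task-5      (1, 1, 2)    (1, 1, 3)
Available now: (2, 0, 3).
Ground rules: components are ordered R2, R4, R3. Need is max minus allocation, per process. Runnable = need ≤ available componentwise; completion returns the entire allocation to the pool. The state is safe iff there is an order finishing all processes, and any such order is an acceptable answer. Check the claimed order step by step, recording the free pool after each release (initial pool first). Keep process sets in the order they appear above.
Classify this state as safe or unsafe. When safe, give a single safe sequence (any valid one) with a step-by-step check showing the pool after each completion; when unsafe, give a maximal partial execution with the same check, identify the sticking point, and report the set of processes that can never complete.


SAFE. One safe sequence: task-5, task-3, task-2, task-4.
Key observation: no step in this order meets a requested resource exactly; the smallest headroom is 1, first reached at task-2 (need (1, 1, 2), pool (3, 2, 7)).
Step-by-step check:
  pool = (2, 0, 3)
  task-5: need (0, 0, 1) fits (2, 0, 3); releases (1, 1, 2), pool now (3, 1, 5)
  task-3: need (0, 0, 1) fits (3, 1, 5); releases (0, 1, 2), pool now (3, 2, 7)
  task-2: need (1, 1, 2) fits (3, 2, 7); releases (0, 0, 1), pool now (3, 2, 8)
  task-4: need (0, 1, 1) fits (3, 2, 8); releases (0, 2, 1), pool now (3, 4, 9)


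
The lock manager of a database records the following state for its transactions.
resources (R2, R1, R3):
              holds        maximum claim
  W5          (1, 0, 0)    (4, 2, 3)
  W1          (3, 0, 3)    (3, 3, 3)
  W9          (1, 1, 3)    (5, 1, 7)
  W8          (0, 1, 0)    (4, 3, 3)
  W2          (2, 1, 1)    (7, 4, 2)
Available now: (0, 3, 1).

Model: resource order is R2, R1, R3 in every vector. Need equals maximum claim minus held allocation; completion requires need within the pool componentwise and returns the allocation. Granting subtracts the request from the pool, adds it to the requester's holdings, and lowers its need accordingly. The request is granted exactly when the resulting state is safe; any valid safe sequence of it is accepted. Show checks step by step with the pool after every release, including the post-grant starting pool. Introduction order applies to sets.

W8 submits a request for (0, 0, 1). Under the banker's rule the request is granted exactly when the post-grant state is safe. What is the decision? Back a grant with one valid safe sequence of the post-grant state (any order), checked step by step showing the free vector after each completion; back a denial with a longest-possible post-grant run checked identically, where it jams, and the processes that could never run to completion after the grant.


GRANT — the state after the grant stays safe, e.g. via W1, W5, W8, W9, W2.
Key observation: after the grant the pool drops to (0, 3, 0), which still lets W1 finish first and unwind the rest.
Step-by-step check of the post-grant state:
  pool = (0, 3, 0)
  W1 needs (0, 3, 0) <= (0, 3, 0) -> finishes; pool += (3, 0, 3) = (3, 3, 3)
  W5 needs (3, 2, 3) <= (3, 3, 3) -> finishes; pool += (1, 0, 0) = (4, 3, 3)
  W8 needs (4, 2, 2) <= (4, 3, 3) -> finishes; pool += (0, 1, 1) = (4, 4, 4)
  W9 needs (4, 0, 4) <= (4, 4, 4) -> finishes; pool += (1, 1, 3) = (5, 5, 7)
  W2 needs (5, 3, 1) <= (5, 5, 7) -> finishes; pool += (2, 1, 1) = (7, 6, 8)


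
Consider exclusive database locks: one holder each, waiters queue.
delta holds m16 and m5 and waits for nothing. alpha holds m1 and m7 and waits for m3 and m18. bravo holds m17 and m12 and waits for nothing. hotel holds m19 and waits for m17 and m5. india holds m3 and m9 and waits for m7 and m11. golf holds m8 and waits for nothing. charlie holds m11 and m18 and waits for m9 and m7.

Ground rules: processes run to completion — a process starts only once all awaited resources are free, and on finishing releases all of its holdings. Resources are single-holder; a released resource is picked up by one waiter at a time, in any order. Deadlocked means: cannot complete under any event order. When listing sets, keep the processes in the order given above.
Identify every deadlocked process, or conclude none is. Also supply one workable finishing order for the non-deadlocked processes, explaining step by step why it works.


The deadlocked set is alpha, india and charlie.
Key observation: the wait chain closes on itself along alpha -> india -> alpha; charlie is caught in further circular waits.
The rest can finish in the order delta, golf, bravo, hotel.
Step-by-step check:
  delta: no waits; runs immediately, freeing m16 and m5
  golf: no waits; runs immediately, freeing m8
  bravo: no waits; runs immediately, freeing m17 and m12
  hotel waits on m17 and m5 — all released -> runs and releases m19


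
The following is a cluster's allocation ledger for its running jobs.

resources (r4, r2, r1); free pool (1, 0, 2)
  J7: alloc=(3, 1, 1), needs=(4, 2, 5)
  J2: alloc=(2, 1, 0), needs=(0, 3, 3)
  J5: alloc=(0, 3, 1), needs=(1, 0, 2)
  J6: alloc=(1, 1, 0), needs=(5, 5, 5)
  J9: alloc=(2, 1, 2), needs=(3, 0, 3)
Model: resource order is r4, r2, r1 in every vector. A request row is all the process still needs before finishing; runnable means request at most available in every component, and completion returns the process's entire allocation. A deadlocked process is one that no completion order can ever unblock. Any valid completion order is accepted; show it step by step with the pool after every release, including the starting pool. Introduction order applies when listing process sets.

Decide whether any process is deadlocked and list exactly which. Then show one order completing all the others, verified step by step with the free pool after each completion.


The deadlocked set is empty.
Key observation: J5 can run right away; the returned allocation unlocks the remaining processes in turn.
One completion order for the rest: J5, J2, J9, J7, J6. Verifying each step:
  pool = (1, 0, 2)
  J5 needs (1, 0, 2) <= (1, 0, 2) -> finishes; pool += (0, 3, 1) = (1, 3, 3)
  J2 needs (0, 3, 3) <= (1, 3, 3) -> finishes; pool += (2, 1, 0) = (3, 4, 3)
  J9 needs (3, 0, 3) <= (3, 4, 3) -> finishes; pool += (2, 1, 2) = (5, 5, 5)
  J7 needs (4, 2, 5) <= (5, 5, 5) -> finishes; pool += (3, 1, 1) = (8, 6, 6)
  J6 needs (5, 5, 5) <= (8, 6, 6) -> finishes; pool += (1, 1, 0) = (9, 7, 6)


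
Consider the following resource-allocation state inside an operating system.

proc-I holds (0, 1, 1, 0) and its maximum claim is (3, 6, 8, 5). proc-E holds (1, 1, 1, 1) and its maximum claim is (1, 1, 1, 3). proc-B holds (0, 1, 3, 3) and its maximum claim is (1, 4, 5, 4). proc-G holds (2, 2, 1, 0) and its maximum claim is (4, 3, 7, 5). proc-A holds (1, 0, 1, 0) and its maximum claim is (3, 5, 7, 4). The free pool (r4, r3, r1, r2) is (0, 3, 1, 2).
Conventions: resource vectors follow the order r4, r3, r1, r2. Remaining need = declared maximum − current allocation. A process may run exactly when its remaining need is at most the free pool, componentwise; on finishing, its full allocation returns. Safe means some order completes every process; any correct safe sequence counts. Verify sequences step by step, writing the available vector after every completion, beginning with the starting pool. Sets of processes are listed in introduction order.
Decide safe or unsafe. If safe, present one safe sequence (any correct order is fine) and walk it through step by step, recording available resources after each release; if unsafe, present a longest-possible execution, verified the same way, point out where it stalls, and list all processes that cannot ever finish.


UNSAFE.
Key observation: the pool after proc-E, proc-B is (1, 5, 5, 6); every surviving request exceeds it in r4, so progress ends there.
Going as far as possible: proc-E, proc-B; after that, nothing fits. Verifying each step:
  pool = (0, 3, 1, 2)
  proc-E needs (0, 0, 0, 2) <= (0, 3, 1, 2) -> finishes; pool += (1, 1, 1, 1) = (1, 4, 2, 3)
  proc-B needs (1, 3, 2, 1) <= (1, 4, 2, 3) -> finishes; pool += (0, 1, 3, 3) = (1, 5, 5, 6)
  proc-I still needs (3, 5, 7, 5) but only (1, 5, 5, 6) is free — short on r4 and r1
  proc-G still needs (2, 1, 6, 5) but only (1, 5, 5, 6) is free — short on r4 and r1
  proc-A still needs (2, 5, 6, 4) but only (1, 5, 5, 6) is free — short on r4 and r1
Never able to finish: proc-I, proc-G and proc-A.


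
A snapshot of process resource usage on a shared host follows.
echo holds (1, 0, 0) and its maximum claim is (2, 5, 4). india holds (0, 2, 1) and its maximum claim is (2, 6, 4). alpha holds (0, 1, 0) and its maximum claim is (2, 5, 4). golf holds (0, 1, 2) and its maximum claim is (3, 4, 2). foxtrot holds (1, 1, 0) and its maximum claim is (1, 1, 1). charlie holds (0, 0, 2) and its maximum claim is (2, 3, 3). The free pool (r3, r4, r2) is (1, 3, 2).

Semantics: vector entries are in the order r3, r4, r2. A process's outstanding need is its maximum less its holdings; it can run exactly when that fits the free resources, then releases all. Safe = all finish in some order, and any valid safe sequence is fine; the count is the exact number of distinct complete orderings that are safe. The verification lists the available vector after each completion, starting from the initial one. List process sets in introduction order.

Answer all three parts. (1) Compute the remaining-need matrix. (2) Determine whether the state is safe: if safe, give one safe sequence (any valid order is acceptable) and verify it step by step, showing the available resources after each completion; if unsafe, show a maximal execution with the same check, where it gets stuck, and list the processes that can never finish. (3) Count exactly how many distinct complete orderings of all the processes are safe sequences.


(1) Need matrix, components ordered r3, r4, r2:
  echo: (1, 5, 4)
  india: (2, 4, 3)
  alpha: (2, 4, 4)
  golf: (3, 3, 0)
  foxtrot: (0, 0, 1)
  charlie: (2, 3, 1)
(2) SAFE, for example via the order foxtrot, charlie, alpha, echo, golf, india.
Key observation: charlie is the earliest step where a requested resource binds exactly: need (2, 3, 1), pool (2, 4, 2) at its turn.
Check, step by step:
  pool = (1, 3, 2)
  foxtrot needs (0, 0, 1) <= (1, 3, 2) -> finishes; pool += (1, 1, 0) = (2, 4, 2)
  charlie needs (2, 3, 1) <= (2, 4, 2) -> finishes; pool += (0, 0, 2) = (2, 4, 4)
  alpha needs (2, 4, 4) <= (2, 4, 4) -> finishes; pool += (0, 1, 0) = (2, 5, 4)
  echo needs (1, 5, 4) <= (2, 5, 4) -> finishes; pool += (1, 0, 0) = (3, 5, 4)
  golf needs (3, 3, 0) <= (3, 5, 4) -> finishes; pool += (0, 1, 2) = (3, 6, 6)
  india needs (2, 4, 3) <= (3, 6, 6) -> finishes; pool += (0, 2, 1) = (3, 8, 7)
(3) Precisely 6 of the possible complete orderings are safe sequences.


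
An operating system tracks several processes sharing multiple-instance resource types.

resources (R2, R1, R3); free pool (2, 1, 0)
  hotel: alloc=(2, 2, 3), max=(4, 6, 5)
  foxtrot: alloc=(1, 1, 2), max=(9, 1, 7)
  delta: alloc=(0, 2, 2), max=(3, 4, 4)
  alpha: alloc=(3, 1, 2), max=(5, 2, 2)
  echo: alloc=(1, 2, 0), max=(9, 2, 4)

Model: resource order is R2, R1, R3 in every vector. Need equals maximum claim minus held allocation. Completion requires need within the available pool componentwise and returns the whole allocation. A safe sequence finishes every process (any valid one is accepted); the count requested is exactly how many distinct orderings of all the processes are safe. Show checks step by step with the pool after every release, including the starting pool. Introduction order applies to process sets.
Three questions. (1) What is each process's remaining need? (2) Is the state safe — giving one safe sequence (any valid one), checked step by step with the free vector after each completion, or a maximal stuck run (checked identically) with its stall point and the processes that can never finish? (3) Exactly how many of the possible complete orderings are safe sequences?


(1) Outstanding need per process (order R2, R1, R3):
  hotel: (2, 4, 2)
  foxtrot: (8, 0, 5)
  delta: (3, 2, 2)
  alpha: (2, 1, 0)
  echo: (8, 0, 4)
(2) The state is UNSAFE.
Key observation: after alpha, delta, hotel complete, (7, 6, 7) is the best the pool ever gets, yet each leftover process wants more R2.
A maximal execution: alpha, delta, hotel — then nothing else fits. Step-by-step check:
  pool = (2, 1, 0)
  run alpha (needs (2, 1, 0), free (2, 1, 0)); after release of (3, 1, 2) the pool is (5, 2, 2)
  run delta (needs (3, 2, 2), free (5, 2, 2)); after release of (0, 2, 2) the pool is (5, 4, 4)
  run hotel (needs (2, 4, 2), free (5, 4, 4)); after release of (2, 2, 3) the pool is (7, 6, 7)
  foxtrot cannot run: need (8, 0, 5) vs free (7, 6, 7) (insufficient R2)
  echo cannot run: need (8, 0, 4) vs free (7, 6, 7) (insufficient R2)
Processes that can never finish: foxtrot and echo.
(3) Exactly 0 of the possible complete orderings are safe sequences.


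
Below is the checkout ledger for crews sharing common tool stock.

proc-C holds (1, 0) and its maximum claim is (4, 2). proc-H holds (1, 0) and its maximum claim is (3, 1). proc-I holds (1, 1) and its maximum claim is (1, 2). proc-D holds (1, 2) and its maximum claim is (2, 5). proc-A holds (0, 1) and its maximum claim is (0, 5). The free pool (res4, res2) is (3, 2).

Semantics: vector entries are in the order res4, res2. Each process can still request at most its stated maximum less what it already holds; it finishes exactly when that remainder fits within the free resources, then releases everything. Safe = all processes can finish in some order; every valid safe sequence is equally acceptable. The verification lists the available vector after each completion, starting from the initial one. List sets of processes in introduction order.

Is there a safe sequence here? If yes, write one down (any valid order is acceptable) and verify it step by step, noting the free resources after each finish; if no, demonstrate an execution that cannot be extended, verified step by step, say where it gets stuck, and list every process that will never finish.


The state is SAFE; one workable sequence: proc-I, proc-H, proc-D, proc-C, proc-A.
Key observation: at proc-D the run first touches a limit — (1, 3) against (5, 3), exact on a resource it actually requests.
Walking it through:
  pool = (3, 2)
  proc-I needs (0, 1) <= (3, 2) -> finishes; pool += (1, 1) = (4, 3)
  proc-H needs (2, 1) <= (4, 3) -> finishes; pool += (1, 0) = (5, 3)
  proc-D needs (1, 3) <= (5, 3) -> finishes; pool += (1, 2) = (6, 5)
  proc-C needs (3, 2) <= (6, 5) -> finishes; pool += (1, 0) = (7, 5)
  proc-A needs (0, 4) <= (7, 5) -> finishes; pool += (0, 1) = (7, 6)


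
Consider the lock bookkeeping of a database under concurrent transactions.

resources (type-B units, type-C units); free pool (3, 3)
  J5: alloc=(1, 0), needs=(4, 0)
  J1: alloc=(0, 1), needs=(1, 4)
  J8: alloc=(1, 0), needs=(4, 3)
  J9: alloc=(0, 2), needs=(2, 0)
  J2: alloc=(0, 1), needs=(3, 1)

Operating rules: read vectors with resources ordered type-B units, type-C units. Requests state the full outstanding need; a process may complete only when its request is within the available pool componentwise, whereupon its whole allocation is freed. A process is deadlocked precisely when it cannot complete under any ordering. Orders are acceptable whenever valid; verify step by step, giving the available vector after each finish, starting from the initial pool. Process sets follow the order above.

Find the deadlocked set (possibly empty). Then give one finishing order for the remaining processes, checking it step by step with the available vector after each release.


Deadlocked: J5 and J8.
Key observation: no order helps: past J2, J9, J1, the free pool tops out at (3, 7), below what each blocked process needs in type-B units.
One completion order for the rest: J2, J9, J1. Verifying each step:
  pool = (3, 3)
  run J2 (needs (3, 1), free (3, 3)); after release of (0, 1) the pool is (3, 4)
  run J9 (needs (2, 0), free (3, 4)); after release of (0, 2) the pool is (3, 6)
  run J1 (needs (1, 4), free (3, 6)); after release of (0, 1) the pool is (3, 7)
None of the blocked processes ever fits:
  J5 still needs (4, 0) but only (3, 7) is free — short on type-B units
  J8 still needs (4, 3) but only (3, 7) is free — short on type-B units


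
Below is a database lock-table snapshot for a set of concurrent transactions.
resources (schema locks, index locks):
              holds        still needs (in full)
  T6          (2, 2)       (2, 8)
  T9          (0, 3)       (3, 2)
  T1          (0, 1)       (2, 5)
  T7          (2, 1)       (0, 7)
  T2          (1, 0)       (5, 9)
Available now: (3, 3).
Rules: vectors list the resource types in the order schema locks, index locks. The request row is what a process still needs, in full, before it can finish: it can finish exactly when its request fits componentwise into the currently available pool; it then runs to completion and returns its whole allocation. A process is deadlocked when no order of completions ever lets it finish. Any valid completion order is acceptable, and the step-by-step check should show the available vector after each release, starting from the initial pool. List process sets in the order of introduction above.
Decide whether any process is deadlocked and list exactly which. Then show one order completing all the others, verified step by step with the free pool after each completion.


Nothing here is deadlocked.
Key observation: starting with T9, each completion frees enough for the next — no one is permanently blocked.
One completion order for the rest: T9, T1, T7, T6, T2. Check, step by step:
  pool = (3, 3)
  T9: need (3, 2) fits (3, 3); releases (0, 3), pool now (3, 6)
  T1: need (2, 5) fits (3, 6); releases (0, 1), pool now (3, 7)
  T7: need (0, 7) fits (3, 7); releases (2, 1), pool now (5, 8)
  T6: need (2, 8) fits (5, 8); releases (2, 2), pool now (7, 10)
  T2: need (5, 9) fits (7, 10); releases (1, 0), pool now (8, 10)


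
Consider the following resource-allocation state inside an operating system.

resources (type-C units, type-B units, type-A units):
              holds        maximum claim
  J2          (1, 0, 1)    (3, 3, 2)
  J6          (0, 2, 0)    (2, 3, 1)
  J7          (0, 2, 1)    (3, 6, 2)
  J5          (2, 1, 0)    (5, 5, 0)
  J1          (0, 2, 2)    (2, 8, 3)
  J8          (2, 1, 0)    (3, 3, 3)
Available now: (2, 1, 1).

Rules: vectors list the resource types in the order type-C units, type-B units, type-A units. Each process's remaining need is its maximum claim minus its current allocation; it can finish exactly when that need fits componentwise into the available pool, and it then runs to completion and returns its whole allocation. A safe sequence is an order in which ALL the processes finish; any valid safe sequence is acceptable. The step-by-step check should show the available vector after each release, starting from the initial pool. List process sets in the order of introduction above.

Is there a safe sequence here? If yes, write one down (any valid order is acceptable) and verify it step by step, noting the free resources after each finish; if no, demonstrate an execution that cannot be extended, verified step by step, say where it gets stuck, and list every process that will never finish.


UNSAFE.
Key observation: after J6, J2 the pool peaks at (3, 3, 2), and each blocked process is short somewhere: J7 on type-B units; J5 on type-B units; J1 on type-B units; J8 on type-A units.
The run J6, J2 cannot be extended any further. Step-by-step check:
  pool = (2, 1, 1)
  run J6 (needs (2, 1, 1), free (2, 1, 1)); after release of (0, 2, 0) the pool is (2, 3, 1)
  run J2 (needs (2, 3, 1), free (2, 3, 1)); after release of (1, 0, 1) the pool is (3, 3, 2)
  J7 still needs (3, 4, 1) but only (3, 3, 2) is free — short on type-B units
  J5 still needs (3, 4, 0) but only (3, 3, 2) is free — short on type-B units
  J1 still needs (2, 6, 1) but only (3, 3, 2) is free — short on type-B units
  J8 still needs (1, 2, 3) but only (3, 3, 2) is free — short on type-A units
Never able to finish: J7, J5, J1 and J8.


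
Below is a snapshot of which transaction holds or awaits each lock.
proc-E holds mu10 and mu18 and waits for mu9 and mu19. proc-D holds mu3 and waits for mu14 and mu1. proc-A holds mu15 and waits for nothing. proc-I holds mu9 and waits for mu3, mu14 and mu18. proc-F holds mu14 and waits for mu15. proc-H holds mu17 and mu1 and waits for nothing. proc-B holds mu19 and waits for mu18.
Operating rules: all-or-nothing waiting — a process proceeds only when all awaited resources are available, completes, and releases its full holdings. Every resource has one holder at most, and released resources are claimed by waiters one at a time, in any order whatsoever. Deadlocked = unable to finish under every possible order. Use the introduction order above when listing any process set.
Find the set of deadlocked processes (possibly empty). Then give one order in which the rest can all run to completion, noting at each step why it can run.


Deadlocked: proc-E, proc-I and proc-B.
Key observation: the cycle proc-E -> proc-I -> proc-E can never break — each member waits on the next; proc-B is caught in further circular waits.
The rest can finish in the order proc-H, proc-A, proc-F, proc-D.
Walking it through:
  proc-H waits on nothing -> runs at once and releases mu17 and mu1
  proc-A waits on nothing -> runs at once and releases mu15
  run proc-F (all its waits — mu15 — are resolved); releases mu14
  run proc-D (all its waits — mu14 and mu1 — are resolved); releases mu3


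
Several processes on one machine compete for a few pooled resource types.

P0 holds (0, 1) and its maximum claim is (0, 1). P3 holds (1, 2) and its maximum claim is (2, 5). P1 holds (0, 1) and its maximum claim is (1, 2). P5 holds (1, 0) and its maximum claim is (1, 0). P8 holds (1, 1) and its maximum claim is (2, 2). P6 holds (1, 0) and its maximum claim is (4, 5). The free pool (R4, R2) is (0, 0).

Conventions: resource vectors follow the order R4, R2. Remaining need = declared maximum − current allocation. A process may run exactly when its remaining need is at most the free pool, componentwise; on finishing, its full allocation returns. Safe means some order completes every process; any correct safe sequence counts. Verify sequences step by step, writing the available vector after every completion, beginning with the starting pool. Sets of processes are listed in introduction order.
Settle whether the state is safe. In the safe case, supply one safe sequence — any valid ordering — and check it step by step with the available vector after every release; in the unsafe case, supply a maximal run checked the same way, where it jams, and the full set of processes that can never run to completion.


SAFE. One safe sequence: P0, P5, P1, P8, P3, P6.
Key observation: reading the order forward, P1 is the first process whose need (1, 1) meets the free pool (1, 1) exactly on a resource it requests.
Check, step by step:
  pool = (0, 0)
  P0 needs (0, 0) <= (0, 0) -> finishes; pool += (0, 1) = (0, 1)
  P5 needs (0, 0) <= (0, 1) -> finishes; pool += (1, 0) = (1, 1)
  P1 needs (1, 1) <= (1, 1) -> finishes; pool += (0, 1) = (1, 2)
  P8 needs (1, 1) <= (1, 2) -> finishes; pool += (1, 1) = (2, 3)
  P3 needs (1, 3) <= (2, 3) -> finishes; pool += (1, 2) = (3, 5)
  P6 needs (3, 5) <= (3, 5) -> finishes; pool += (1, 0) = (4, 5)


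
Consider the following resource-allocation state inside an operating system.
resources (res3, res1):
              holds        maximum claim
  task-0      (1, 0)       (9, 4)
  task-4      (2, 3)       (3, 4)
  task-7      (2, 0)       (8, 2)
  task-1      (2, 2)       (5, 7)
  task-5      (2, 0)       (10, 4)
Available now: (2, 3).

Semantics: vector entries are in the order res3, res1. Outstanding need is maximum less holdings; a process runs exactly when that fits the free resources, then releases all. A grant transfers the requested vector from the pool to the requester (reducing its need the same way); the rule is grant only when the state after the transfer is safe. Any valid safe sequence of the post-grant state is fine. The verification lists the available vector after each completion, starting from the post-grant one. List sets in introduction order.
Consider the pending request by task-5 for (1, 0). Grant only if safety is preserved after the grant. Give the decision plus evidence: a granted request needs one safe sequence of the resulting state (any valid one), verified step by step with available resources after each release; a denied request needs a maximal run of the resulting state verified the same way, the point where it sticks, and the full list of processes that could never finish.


DENY — the pretend-granted state is unsafe.
Key observation: the wall is res3: completing task-4, task-1 brings the pool only to (5, 8), and all the rest need more.
On the post-grant state, task-4, task-1 is a maximal run — nothing extends it. Step-by-step check:
  pool = (1, 3)
  task-4: need (1, 1) fits (1, 3); releases (2, 3), pool now (3, 6)
  task-1: need (3, 5) fits (3, 6); releases (2, 2), pool now (5, 8)
  task-0 still needs (8, 4) but only (5, 8) is free — short on res3
  task-7 still needs (6, 2) but only (5, 8) is free — short on res3
  task-5 still needs (7, 4) but only (5, 8) is free — short on res3
Processes that could never finish after the grant: task-0, task-7 and task-5.


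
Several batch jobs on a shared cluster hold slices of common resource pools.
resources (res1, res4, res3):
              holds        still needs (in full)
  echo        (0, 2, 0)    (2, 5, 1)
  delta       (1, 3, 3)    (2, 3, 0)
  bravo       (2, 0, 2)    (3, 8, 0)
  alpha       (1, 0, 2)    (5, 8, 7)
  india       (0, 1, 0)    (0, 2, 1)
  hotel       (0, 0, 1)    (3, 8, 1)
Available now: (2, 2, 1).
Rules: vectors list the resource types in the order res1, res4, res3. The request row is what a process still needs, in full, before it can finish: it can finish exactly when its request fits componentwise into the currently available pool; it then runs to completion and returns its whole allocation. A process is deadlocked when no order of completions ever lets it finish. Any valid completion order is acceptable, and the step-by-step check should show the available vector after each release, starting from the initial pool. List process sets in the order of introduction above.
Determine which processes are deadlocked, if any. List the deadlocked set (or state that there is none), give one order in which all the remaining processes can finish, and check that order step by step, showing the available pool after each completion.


No process is deadlocked.
Key observation: there is always a runnable process — india first — so the state unwinds completely.
The rest can finish in the order india, delta, echo, bravo, hotel, alpha. Verifying each step:
  pool = (2, 2, 1)
  india: need (0, 2, 1) fits (2, 2, 1); releases (0, 1, 0), pool now (2, 3, 1)
  delta: need (2, 3, 0) fits (2, 3, 1); releases (1, 3, 3), pool now (3, 6, 4)
  echo: need (2, 5, 1) fits (3, 6, 4); releases (0, 2, 0), pool now (3, 8, 4)
  bravo: need (3, 8, 0) fits (3, 8, 4); releases (2, 0, 2), pool now (5, 8, 6)
  hotel: need (3, 8, 1) fits (5, 8, 6); releases (0, 0, 1), pool now (5, 8, 7)
  alpha: need (5, 8, 7) fits (5, 8, 7); releases (1, 0, 2), pool now (6, 8, 9)


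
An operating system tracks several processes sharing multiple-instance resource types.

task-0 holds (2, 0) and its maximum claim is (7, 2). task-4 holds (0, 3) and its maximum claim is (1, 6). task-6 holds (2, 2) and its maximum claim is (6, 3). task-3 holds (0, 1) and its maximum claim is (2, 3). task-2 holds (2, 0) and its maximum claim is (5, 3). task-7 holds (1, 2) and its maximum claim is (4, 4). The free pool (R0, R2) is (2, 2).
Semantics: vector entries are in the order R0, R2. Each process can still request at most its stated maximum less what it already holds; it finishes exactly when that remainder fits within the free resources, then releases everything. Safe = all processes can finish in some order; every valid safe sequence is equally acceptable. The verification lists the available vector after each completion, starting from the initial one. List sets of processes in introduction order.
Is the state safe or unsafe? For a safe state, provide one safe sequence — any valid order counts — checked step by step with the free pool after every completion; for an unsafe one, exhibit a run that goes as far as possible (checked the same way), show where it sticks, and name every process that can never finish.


The state is UNSAFE.
Key observation: R0 is the bottleneck — with task-3, task-4 done the pool holds (2, 6), short of every remaining need.
The run task-3, task-4 cannot be extended any further. Verifying each step:
  pool = (2, 2)
  task-3: need (2, 2) fits (2, 2); releases (0, 1), pool now (2, 3)
  task-4: need (1, 3) fits (2, 3); releases (0, 3), pool now (2, 6)
  task-0 still needs (5, 2) but only (2, 6) is free — short on R0
  task-6 still needs (4, 1) but only (2, 6) is free — short on R0
  task-2 still needs (3, 3) but only (2, 6) is free — short on R0
  task-7 still needs (3, 2) but only (2, 6) is free — short on R0
Permanently blocked: task-0, task-6, task-2 and task-7.


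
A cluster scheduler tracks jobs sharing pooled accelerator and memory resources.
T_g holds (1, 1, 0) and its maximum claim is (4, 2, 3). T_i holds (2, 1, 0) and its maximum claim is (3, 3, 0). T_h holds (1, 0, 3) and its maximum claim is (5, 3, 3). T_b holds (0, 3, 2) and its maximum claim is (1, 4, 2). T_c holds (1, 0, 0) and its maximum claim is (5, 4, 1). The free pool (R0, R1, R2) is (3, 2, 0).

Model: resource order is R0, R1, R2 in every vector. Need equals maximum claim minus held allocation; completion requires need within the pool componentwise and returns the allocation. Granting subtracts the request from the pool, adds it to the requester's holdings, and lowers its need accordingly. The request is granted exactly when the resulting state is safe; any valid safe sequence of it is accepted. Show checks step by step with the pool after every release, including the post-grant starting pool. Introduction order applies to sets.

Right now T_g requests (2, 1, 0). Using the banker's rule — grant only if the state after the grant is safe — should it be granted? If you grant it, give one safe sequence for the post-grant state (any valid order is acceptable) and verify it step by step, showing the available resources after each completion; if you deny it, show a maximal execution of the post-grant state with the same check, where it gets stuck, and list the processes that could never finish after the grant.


DENY — the pretend-granted state is unsafe.
Key observation: after T_b, T_i the pool peaks at (3, 5, 2), and each blocked process is short somewhere: T_g on R2; T_h on R0; T_c on R0.
On the post-grant state, T_b, T_i is a maximal run — nothing extends it. Step-by-step check:
  pool = (1, 1, 0)
  T_b: need (1, 1, 0) fits (1, 1, 0); releases (0, 3, 2), pool now (1, 4, 2)
  T_i: need (1, 2, 0) fits (1, 4, 2); releases (2, 1, 0), pool now (3, 5, 2)
  T_g cannot run: need (1, 0, 3) vs free (3, 5, 2) (insufficient R2)
  T_h cannot run: need (4, 3, 0) vs free (3, 5, 2) (insufficient R0)
  T_c cannot run: need (4, 4, 1) vs free (3, 5, 2) (insufficient R0)
Had the request been granted, T_g, T_h and T_c could never finish.


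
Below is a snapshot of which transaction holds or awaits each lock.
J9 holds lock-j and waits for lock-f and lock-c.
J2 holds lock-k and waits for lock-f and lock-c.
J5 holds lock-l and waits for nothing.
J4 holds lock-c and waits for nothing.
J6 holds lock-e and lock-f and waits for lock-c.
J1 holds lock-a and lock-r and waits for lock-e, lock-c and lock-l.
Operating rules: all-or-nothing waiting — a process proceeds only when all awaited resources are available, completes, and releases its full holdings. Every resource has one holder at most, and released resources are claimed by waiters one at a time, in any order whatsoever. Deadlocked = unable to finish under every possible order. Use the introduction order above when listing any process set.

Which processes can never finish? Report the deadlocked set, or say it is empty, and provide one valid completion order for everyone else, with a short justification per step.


Nothing here is deadlocked.
Key observation: every chain of waits terminates; starting from the processes that wait on nothing, all the rest unlock in turn.
A valid finishing order for the others: J5, J4, J6, J2, J9, J1.
Verifying each step:
  J5: no waits; runs immediately, freeing lock-l
  J4: no waits; runs immediately, freeing lock-c
  J6: everything it awaited (lock-c) is free; runs, freeing lock-e and lock-f
  J2: everything it awaited (lock-f and lock-c) is free; runs, freeing lock-k
  J9: everything it awaited (lock-f and lock-c) is free; runs, freeing lock-j
  J1: everything it awaited (lock-e, lock-c and lock-l) is free; runs, freeing lock-a and lock-r
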